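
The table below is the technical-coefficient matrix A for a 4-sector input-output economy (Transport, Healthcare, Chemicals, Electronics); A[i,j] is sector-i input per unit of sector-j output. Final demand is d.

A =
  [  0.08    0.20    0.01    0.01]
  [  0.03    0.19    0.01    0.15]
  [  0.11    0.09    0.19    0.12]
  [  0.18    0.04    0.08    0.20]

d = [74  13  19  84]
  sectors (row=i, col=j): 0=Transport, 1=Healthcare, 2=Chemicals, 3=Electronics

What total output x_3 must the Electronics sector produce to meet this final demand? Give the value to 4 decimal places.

134.1189

Form M = I − A:
  [  0.92   -0.20   -0.01   -0.01]
  [ -0.03    0.81   -0.01   -0.15]
  [ -0.11   -0.09    0.81   -0.12]
  [ -0.18   -0.04   -0.08    0.80]
Leontief inverse L = M⁻¹:
  [  1.1127    0.2809    0.0241    0.0702]
  [  0.0947    1.2747    0.0412    0.2464]
  [  0.2024    0.2016    1.2622    0.2297]
  [  0.2753    0.1471    0.1337    1.3011]
Total output x = L · d:
  x_0 = 1.1127·74 + 0.2809·13 + 0.0241·19 + 0.0702·84 = 92.3495
  x_1 = 0.0947·74 + 1.2747·13 + 0.0412·19 + 0.2464·84 = 45.0581
  x_2 = 0.2024·74 + 0.2016·13 + 1.2622·19 + 0.2297·84 = 60.8740
  x_3 = 0.2753·74 + 0.1471·13 + 0.1337·19 + 1.3011·84 = 134.1189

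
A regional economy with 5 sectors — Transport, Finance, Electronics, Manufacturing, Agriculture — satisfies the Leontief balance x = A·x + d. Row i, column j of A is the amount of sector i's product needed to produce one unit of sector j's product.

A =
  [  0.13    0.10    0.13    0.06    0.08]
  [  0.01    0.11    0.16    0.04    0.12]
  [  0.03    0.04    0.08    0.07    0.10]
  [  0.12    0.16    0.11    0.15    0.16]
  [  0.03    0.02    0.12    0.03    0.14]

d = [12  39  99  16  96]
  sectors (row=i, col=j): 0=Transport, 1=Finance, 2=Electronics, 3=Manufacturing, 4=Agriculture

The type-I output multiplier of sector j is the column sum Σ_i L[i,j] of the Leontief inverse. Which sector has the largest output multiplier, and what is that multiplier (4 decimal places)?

Form M = I − A:
  [  0.87   -0.10   -0.13   -0.06   -0.08]
  [ -0.01    0.89   -0.16   -0.04   -0.12]
  [ -0.03   -0.04    0.92   -0.07   -0.10]
  [ -0.12   -0.16   -0.11    0.85   -0.16]
  [ -0.03   -0.02   -0.12   -0.03    0.86]
Leontief inverse L = M⁻¹:
  [  1.1819    0.1685    0.2341    0.1171    0.1824]
  [  0.0407    1.1592    0.2449    0.0850    0.2098]
  [  0.0613    0.0817    1.1450    0.1085    0.1704]
  [  0.1933    0.2626    0.2617    1.2351    0.3148]
  [  0.0575    0.0534    0.1828    0.0643    1.2088]
Total output x = L · d:
  x_0 = 1.1819·12 + 0.1685·39 + 0.2341·99 + 0.1171·16 + 0.1824·96 = 63.3164
  x_1 = 0.0407·12 + 1.1592·39 + 0.2449·99 + 0.0850·16 + 0.2098·96 = 91.4424
  x_2 = 0.0613·12 + 0.0817·39 + 1.1450·99 + 0.1085·16 + 0.1704·96 = 135.3730
  x_3 = 0.1933·12 + 0.2626·39 + 0.2617·99 + 1.2351·16 + 0.3148·96 = 88.4587
  x_4 = 0.0575·12 + 0.0534·39 + 0.1828·99 + 0.0643·16 + 1.2088·96 = 137.9382
Output multipliers (column sums of L):
  Transport: 1.5346
  Finance: 1.7253
  Electronics: 2.0685
  Manufacturing: 1.6100
  Agriculture: 2.0863

Agriculture (2.0863)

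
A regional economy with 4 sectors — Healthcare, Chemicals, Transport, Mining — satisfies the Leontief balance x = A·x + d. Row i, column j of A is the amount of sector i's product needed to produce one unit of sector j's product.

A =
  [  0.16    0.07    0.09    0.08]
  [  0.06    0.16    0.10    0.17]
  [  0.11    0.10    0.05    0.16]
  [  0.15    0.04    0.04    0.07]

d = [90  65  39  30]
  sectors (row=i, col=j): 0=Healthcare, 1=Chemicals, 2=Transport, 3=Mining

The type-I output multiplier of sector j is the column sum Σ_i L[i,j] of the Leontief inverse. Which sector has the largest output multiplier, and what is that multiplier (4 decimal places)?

Healthcare (1.8143)

Form M = I − A:
  [  0.84   -0.07   -0.09   -0.08]
  [ -0.06    0.84   -0.10   -0.17]
  [ -0.11   -0.10    0.95   -0.16]
  [ -0.15   -0.04   -0.04    0.93]
Leontief inverse L = M⁻¹:
  [  1.2452    0.1275    0.1379    0.1541]
  [  0.1561    1.2347    0.1560    0.2660]
  [  0.1970    0.1583    1.0978    0.2348]
  [  0.2160    0.0805    0.0762    1.1217]
Total output x = L · d:
  x_0 = 1.2452·90 + 0.1275·65 + 0.1379·39 + 0.1541·30 = 130.3549
  x_1 = 0.1561·90 + 1.2347·65 + 0.1560·39 + 0.2660·30 = 108.3677
  x_2 = 0.1970·90 + 0.1583·65 + 1.0978·39 + 0.2348·30 = 77.8766
  x_3 = 0.2160·90 + 0.0805·65 + 0.0762·39 + 1.1217·30 = 61.2936
Output multipliers (column sums of L):
  Healthcare: 1.8143
  Chemicals: 1.6010
  Transport: 1.4678
  Mining: 1.7765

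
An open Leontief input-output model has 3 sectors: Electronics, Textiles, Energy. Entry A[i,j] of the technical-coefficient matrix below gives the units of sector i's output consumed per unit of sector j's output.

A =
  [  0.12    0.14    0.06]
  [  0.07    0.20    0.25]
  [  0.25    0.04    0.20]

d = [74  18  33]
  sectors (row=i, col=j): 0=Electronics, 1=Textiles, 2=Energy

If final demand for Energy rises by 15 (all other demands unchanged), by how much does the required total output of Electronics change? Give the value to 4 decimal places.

Form M = I − A:
  [  0.88   -0.14   -0.06]
  [ -0.07    0.80   -0.25]
  [ -0.25   -0.04    0.80]
Leontief inverse L = M⁻¹:
  [  1.1985    0.2176    0.1579]
  [  0.2254    1.3108    0.4265]
  [  0.3858    0.1336    1.3207]
Total output x = L · d:
  x_0 = 1.1985·74 + 0.2176·18 + 0.1579·33 = 97.8198
  x_1 = 0.2254·74 + 1.3108·18 + 0.4265·33 = 54.3518
  x_2 = 0.3858·74 + 0.1336·18 + 1.3207·33 = 74.5363
Δx_0 = L[0,2] · Δd_2 = 0.1579 · 15 = 2.3685

2.3685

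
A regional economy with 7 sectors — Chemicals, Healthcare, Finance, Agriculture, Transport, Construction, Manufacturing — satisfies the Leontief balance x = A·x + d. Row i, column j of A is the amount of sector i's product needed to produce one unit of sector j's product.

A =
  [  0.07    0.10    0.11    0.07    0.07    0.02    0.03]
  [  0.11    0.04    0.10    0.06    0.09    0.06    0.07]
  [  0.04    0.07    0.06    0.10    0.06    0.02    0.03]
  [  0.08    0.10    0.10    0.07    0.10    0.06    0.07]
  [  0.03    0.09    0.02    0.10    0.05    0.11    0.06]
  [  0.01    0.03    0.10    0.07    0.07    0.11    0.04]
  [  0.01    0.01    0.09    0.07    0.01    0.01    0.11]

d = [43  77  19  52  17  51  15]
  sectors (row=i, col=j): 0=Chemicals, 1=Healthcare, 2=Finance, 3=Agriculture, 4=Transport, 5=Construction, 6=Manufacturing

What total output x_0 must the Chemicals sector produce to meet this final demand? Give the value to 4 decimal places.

Form M = I − A:
  [  0.93   -0.10   -0.11   -0.07   -0.07   -0.02   -0.03]
  [ -0.11    0.96   -0.10   -0.06   -0.09   -0.06   -0.07]
  [ -0.04   -0.07    0.94   -0.10   -0.06   -0.02   -0.03]
  [ -0.08   -0.10   -0.10    0.93   -0.10   -0.06   -0.07]
  [ -0.03   -0.09   -0.02   -0.10    0.95   -0.11   -0.06]
  [ -0.01   -0.03   -0.10   -0.07   -0.07    0.89   -0.04]
  [ -0.01   -0.01   -0.09   -0.07   -0.01   -0.01    0.89]
Leontief inverse L = M⁻¹:
  [  1.1195    0.1592    0.1800    0.1387    0.1292    0.0661    0.0789]
  [  0.1573    1.1041    0.1773    0.1361    0.1512    0.1112    0.1240]
  [  0.0805    0.1190    1.1181    0.1556    0.1094    0.0598    0.0721]
  [  0.1353    0.1687    0.1853    1.1533    0.1692    0.1187    0.1315]
  [  0.0736    0.1416    0.0927    0.1644    1.1078    0.1625    0.1117]
  [  0.0449    0.0787    0.1615    0.1323    0.1211    1.1584    0.0838]
  [  0.0345    0.0420    0.1345    0.1129    0.0413    0.0322    1.1457]
Total output x = L · d:
  x_0 = 1.1195·43 + 0.1592·77 + 0.1800·19 + 0.1387·52 + 0.1292·17 + 0.0661·51 + 0.0789·15 = 77.7853
  x_1 = 0.1573·43 + 1.1041·77 + 0.1773·19 + 0.1361·52 + 0.1512·17 + 0.1112·51 + 0.1240·15 = 112.3291
  x_2 = 0.0805·43 + 0.1190·77 + 1.1181·19 + 0.1556·52 + 0.1094·17 + 0.0598·51 + 0.0721·15 = 47.9487
  x_3 = 0.1353·43 + 0.1687·77 + 0.1853·19 + 1.1533·52 + 0.1692·17 + 0.1187·51 + 0.1315·15 = 93.1991
  x_4 = 0.0736·43 + 0.1416·77 + 0.0927·19 + 0.1644·52 + 1.1078·17 + 0.1625·51 + 0.1117·15 = 53.1776
  x_5 = 0.0449·43 + 0.0787·77 + 0.1615·19 + 0.1323·52 + 0.1211·17 + 1.1584·51 + 0.0838·15 = 80.3323
  x_6 = 0.0345·43 + 0.0420·77 + 0.1345·19 + 0.1129·52 + 0.0413·17 + 0.0322·51 + 1.1457·15 = 32.6692

77.7853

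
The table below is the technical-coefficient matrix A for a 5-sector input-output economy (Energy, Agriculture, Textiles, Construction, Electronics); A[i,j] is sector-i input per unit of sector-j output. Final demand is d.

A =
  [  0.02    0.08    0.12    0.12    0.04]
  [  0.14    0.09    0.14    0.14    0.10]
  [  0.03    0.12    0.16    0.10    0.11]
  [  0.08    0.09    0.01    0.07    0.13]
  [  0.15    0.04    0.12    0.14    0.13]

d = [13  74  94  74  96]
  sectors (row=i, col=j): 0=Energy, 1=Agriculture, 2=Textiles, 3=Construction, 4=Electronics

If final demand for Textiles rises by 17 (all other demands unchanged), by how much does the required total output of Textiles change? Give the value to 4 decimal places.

21.7173

Form M = I − A:
  [  0.98   -0.08   -0.12   -0.12   -0.04]
  [ -0.14    0.91   -0.14   -0.14   -0.10]
  [ -0.03   -0.12    0.84   -0.10   -0.11]
  [ -0.08   -0.09   -0.01    0.93   -0.13]
  [ -0.15   -0.04   -0.12   -0.14    0.87]
Leontief inverse L = M⁻¹:
  [  1.0826    0.1467    0.1989    0.2015    0.1219]
  [  0.2345    1.1914    0.2670    0.2718    0.2221]
  [  0.1213    0.2106    1.2775    0.2184    0.2239]
  [  0.1504    0.1488    0.0899    1.1581    0.2084]
  [  0.2384    0.1331    0.2372    0.2637    1.2451]
Total output x = L · d:
  x_0 = 1.0826·13 + 0.1467·74 + 0.1989·94 + 0.2015·74 + 0.1219·96 = 70.2389
  x_1 = 0.2345·13 + 1.1914·74 + 0.2670·94 + 0.2718·74 + 0.2221·96 = 157.7428
  x_2 = 0.1213·13 + 0.2106·74 + 1.2775·94 + 0.2184·74 + 0.2239·96 = 174.9049
  x_3 = 0.1504·13 + 0.1488·74 + 0.0899·94 + 1.1581·74 + 0.2084·96 = 127.1210
  x_4 = 0.2384·13 + 0.1331·74 + 0.2372·94 + 0.2637·74 + 1.2451·96 = 174.2886
Δx_2 = L[2,2] · Δd_2 = 1.2775 · 17 = 21.7173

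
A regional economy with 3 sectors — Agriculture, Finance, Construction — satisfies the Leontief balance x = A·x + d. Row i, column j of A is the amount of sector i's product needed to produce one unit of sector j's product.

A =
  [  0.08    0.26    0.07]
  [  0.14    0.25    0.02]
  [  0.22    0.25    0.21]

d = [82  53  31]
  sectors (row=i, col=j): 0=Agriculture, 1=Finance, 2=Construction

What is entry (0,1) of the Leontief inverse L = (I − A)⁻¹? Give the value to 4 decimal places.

Form M = I − A:
  [  0.92   -0.26   -0.07]
  [ -0.14    0.75   -0.02]
  [ -0.22   -0.25    0.79]
Leontief inverse L = M⁻¹:
  [  1.1830    0.4489    0.1162]
  [  0.2316    1.4325    0.0568]
  [  0.4027    0.5783    1.3161]
Total output x = L · d:
  x_0 = 1.1830·82 + 0.4489·53 + 0.1162·31 = 124.4007
  x_1 = 0.2316·82 + 1.4325·53 + 0.0568·31 = 96.6742
  x_2 = 0.4027·82 + 0.5783·53 + 1.3161·31 = 104.4768

L[0,1] = 0.4489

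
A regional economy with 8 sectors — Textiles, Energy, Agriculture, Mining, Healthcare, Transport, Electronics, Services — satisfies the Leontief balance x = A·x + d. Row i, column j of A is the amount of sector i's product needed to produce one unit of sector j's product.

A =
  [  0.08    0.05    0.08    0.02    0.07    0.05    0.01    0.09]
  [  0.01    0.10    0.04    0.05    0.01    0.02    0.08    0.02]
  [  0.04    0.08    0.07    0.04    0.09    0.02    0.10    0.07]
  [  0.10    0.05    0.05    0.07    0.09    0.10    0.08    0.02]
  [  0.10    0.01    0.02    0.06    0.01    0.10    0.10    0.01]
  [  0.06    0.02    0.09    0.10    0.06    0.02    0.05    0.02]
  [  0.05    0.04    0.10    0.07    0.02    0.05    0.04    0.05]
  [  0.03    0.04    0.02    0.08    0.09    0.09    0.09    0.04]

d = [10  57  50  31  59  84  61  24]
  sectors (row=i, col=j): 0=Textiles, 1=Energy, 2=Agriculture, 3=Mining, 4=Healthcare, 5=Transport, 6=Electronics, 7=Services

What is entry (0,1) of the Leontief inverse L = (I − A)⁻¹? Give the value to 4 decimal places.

Form M = I − A:
  [  0.92   -0.05   -0.08   -0.02   -0.07   -0.05   -0.01   -0.09]
  [ -0.01    0.90   -0.04   -0.05   -0.01   -0.02   -0.08   -0.02]
  [ -0.04   -0.08    0.93   -0.04   -0.09   -0.02   -0.10   -0.07]
  [ -0.10   -0.05   -0.05    0.93   -0.09   -0.10   -0.08   -0.02]
  [ -0.10   -0.01   -0.02   -0.06    0.99   -0.10   -0.10   -0.01]
  [ -0.06   -0.02   -0.09   -0.10   -0.06    0.98   -0.05   -0.02]
  [ -0.05   -0.04   -0.10   -0.07   -0.02   -0.05    0.96   -0.05]
  [ -0.03   -0.04   -0.02   -0.08   -0.09   -0.09   -0.09    0.96]
Leontief inverse L = M⁻¹:
  [  1.1275    0.0896    0.1261    0.0681    0.1168    0.0957    0.0669    0.1249]
  [  0.0403    1.1337    0.0763    0.0856    0.0383    0.0494    0.1205    0.0424]
  [  0.0924    0.1254    1.1236    0.0951    0.1360    0.0720    0.1643    0.1067]
  [  0.1646    0.0964    0.1142    1.1311    0.1438    0.1558    0.1448    0.0616]
  [  0.1478    0.0436    0.0727    0.1060    1.0525    0.1394    0.1426    0.0436]
  [  0.1108    0.0583    0.1376    0.1453    0.1057    1.0659    0.1040    0.0534]
  [  0.0953    0.0800    0.1476    0.1164    0.0668    0.0917    1.0939    0.0834]
  [  0.0857    0.0777    0.0736    0.1364    0.1349    0.1411    0.1483    1.0716]
Total output x = L · d:
  x_0 = 1.1275·10 + 0.0896·57 + 0.1261·50 + 0.0681·31 + 0.1168·59 + 0.0957·84 + 0.0669·61 + 0.1249·24 = 46.8014
  x_1 = 0.0403·10 + 1.1337·57 + 0.0763·50 + 0.0856·31 + 0.0383·59 + 0.0494·84 + 0.1205·61 + 0.0424·24 = 86.2733
  x_2 = 0.0924·10 + 0.1254·57 + 1.1236·50 + 0.0951·31 + 0.1360·59 + 0.0720·84 + 0.1643·61 + 0.1067·24 = 93.8507
  x_3 = 0.1646·10 + 0.0964·57 + 0.1142·50 + 1.1311·31 + 0.1438·59 + 0.1558·84 + 0.1448·61 + 0.0616·24 = 79.7981
  x_4 = 0.1478·10 + 0.0436·57 + 0.0727·50 + 0.1060·31 + 1.0525·59 + 0.1394·84 + 0.1426·61 + 0.0436·24 = 94.4383
  x_5 = 0.1108·10 + 0.0583·57 + 0.1376·50 + 0.1453·31 + 0.1057·59 + 1.0659·84 + 0.1040·61 + 0.0534·24 = 119.2096
  x_6 = 0.0953·10 + 0.0800·57 + 0.1476·50 + 0.1164·31 + 0.0668·59 + 0.0917·84 + 1.0939·61 + 0.0834·24 = 96.8749
  x_7 = 0.0857·10 + 0.0777·57 + 0.0736·50 + 0.1364·31 + 0.1349·59 + 0.1411·84 + 0.1483·61 + 1.0716·24 = 67.7738

L[0,1] = 0.0896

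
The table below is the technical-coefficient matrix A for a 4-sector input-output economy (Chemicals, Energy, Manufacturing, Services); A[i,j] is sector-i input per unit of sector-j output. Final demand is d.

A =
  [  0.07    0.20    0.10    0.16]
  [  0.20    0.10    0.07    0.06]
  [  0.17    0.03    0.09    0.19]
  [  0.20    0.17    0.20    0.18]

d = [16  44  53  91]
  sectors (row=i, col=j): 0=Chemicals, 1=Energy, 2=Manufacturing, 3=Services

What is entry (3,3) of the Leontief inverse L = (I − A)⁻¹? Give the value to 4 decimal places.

Form M = I − A:
  [  0.93   -0.20   -0.10   -0.16]
  [ -0.20    0.90   -0.07   -0.06]
  [ -0.17   -0.03    0.91   -0.19]
  [ -0.20   -0.17   -0.20    0.82]
Leontief inverse L = M⁻¹:
  [  1.2647    0.3508    0.2380    0.3276]
  [  0.3386    1.2293    0.1750    0.1966]
  [  0.3440    0.1867    1.2315    0.3661]
  [  0.4626    0.3860    0.3947    1.4295]
Total output x = L · d:
  x_0 = 1.2647·16 + 0.3508·44 + 0.2380·53 + 0.3276·91 = 78.0922
  x_1 = 0.3386·16 + 1.2293·44 + 0.1750·53 + 0.1966·91 = 86.6698
  x_2 = 0.3440·16 + 0.1867·44 + 1.2315·53 + 0.3661·91 = 112.3059
  x_3 = 0.4626·16 + 0.3860·44 + 0.3947·53 + 1.4295·91 = 175.3823

L[3,3] = 1.4295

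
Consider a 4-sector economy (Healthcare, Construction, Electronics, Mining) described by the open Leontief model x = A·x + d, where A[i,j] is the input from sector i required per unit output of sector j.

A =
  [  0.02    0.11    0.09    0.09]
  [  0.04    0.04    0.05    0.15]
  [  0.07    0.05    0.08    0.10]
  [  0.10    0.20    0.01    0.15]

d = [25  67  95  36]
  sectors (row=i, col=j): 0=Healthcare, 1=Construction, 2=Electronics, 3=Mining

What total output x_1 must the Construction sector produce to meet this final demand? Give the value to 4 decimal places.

89.3447

Form M = I − A:
  [  0.98   -0.11   -0.09   -0.09]
  [ -0.04    0.96   -0.05   -0.15]
  [ -0.07   -0.05    0.92   -0.10]
  [ -0.10   -0.20   -0.01    0.85]
Leontief inverse L = M⁻¹:
  [  1.0505    0.1580    0.1130    0.1524]
  [  0.0710    1.0970    0.0688    0.2092]
  [  0.0992    0.1018    1.1039    0.1583]
  [  0.1415    0.2779    0.0425    1.2455]
Total output x = L · d:
  x_0 = 1.0505·25 + 0.1580·67 + 0.1130·95 + 0.1524·36 = 53.0707
  x_1 = 0.0710·25 + 1.0970·67 + 0.0688·95 + 0.2092·36 = 89.3447
  x_2 = 0.0992·25 + 0.1018·67 + 1.1039·95 + 0.1583·36 = 119.8751
  x_3 = 0.1415·25 + 0.2779·67 + 0.0425·95 + 1.2455·36 = 71.0291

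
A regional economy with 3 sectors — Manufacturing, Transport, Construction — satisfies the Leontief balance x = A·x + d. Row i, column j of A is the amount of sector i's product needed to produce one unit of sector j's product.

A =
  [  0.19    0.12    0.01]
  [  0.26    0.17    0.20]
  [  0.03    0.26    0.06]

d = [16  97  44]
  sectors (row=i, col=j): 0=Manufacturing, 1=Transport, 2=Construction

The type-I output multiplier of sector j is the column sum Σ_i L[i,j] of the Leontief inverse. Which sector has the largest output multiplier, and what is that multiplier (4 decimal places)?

Transport (1.9516)

Form M = I − A:
  [  0.81   -0.12   -0.01]
  [ -0.26    0.83   -0.20]
  [ -0.03   -0.26    0.94]
Leontief inverse L = M⁻¹:
  [  1.3030    0.2065    0.0578]
  [  0.4480    1.3619    0.2945]
  [  0.1655    0.3833    1.1471]
Total output x = L · d:
  x_0 = 1.3030·16 + 0.2065·97 + 0.0578·44 = 43.4202
  x_1 = 0.4480·16 + 1.3619·97 + 0.2945·44 = 152.2280
  x_2 = 0.1655·16 + 0.3833·97 + 1.1471·44 = 90.2999
Output multipliers (column sums of L):
  Manufacturing: 1.9165
  Transport: 1.9516
  Construction: 1.4995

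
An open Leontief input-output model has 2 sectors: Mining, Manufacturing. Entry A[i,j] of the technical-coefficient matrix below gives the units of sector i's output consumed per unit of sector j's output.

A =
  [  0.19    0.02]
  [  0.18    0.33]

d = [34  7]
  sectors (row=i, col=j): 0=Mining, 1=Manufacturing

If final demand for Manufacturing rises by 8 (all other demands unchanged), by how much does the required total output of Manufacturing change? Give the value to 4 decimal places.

Form M = I − A:
  [  0.81   -0.02]
  [ -0.18    0.67]
Leontief inverse L = M⁻¹:
  [  1.2428    0.0371]
  [  0.3339    1.5025]
Total output x = L · d:
  x_0 = 1.2428·34 + 0.0371·7 = 42.5153
  x_1 = 0.3339·34 + 1.5025·7 = 21.8698
Δx_1 = L[1,1] · Δd_1 = 1.5025 · 8 = 12.0200

12.0200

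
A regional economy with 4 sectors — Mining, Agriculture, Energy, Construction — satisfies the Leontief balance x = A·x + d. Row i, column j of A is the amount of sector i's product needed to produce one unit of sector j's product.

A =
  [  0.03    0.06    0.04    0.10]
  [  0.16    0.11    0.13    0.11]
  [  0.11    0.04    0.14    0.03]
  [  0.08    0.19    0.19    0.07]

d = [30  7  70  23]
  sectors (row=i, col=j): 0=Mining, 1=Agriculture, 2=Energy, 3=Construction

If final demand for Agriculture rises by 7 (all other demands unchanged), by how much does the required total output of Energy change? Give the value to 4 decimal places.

Form M = I − A:
  [  0.97   -0.06   -0.04   -0.10]
  [ -0.16    0.89   -0.13   -0.11]
  [ -0.11   -0.04    0.86   -0.03]
  [ -0.08   -0.19   -0.19    0.93]
Leontief inverse L = M⁻¹:
  [  1.0696    0.1042    0.0943    0.1304]
  [  0.2360    1.1867    0.2286    0.1731]
  [  0.1538    0.0778    1.1959    0.0643]
  [  0.1716    0.2673    0.2991    1.1350]
Total output x = L · d:
  x_0 = 1.0696·30 + 0.1042·7 + 0.0943·70 + 0.1304·23 = 42.4152
  x_1 = 0.2360·30 + 1.1867·7 + 0.2286·70 + 0.1731·23 = 35.3700
  x_2 = 0.1538·30 + 0.0778·7 + 1.1959·70 + 0.0643·23 = 90.3516
  x_3 = 0.1716·30 + 0.2673·7 + 0.2991·70 + 1.1350·23 = 54.0649
Δx_2 = L[2,1] · Δd_1 = 0.0778 · 7 = 0.5449

0.5449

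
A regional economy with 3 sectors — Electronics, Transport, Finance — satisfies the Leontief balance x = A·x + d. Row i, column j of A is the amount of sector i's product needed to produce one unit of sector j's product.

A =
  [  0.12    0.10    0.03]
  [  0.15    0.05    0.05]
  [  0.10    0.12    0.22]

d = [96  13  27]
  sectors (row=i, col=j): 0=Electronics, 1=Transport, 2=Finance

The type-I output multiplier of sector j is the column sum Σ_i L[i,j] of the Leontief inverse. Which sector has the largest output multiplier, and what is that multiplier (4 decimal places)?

Electronics (1.5367)

Form M = I − A:
  [  0.88   -0.10   -0.03]
  [ -0.15    0.95   -0.05]
  [ -0.10   -0.12    0.78]
Leontief inverse L = M⁻¹:
  [  1.1644    0.1293    0.0531]
  [  0.1933    1.0827    0.0768]
  [  0.1790    0.1831    1.3007]
Total output x = L · d:
  x_0 = 1.1644·96 + 0.1293·13 + 0.0531·27 = 114.8988
  x_1 = 0.1933·96 + 1.0827·13 + 0.0768·27 = 34.7043
  x_2 = 0.1790·96 + 0.1831·13 + 1.3007·27 = 54.6851
Output multipliers (column sums of L):
  Electronics: 1.5367
  Transport: 1.3951
  Finance: 1.4306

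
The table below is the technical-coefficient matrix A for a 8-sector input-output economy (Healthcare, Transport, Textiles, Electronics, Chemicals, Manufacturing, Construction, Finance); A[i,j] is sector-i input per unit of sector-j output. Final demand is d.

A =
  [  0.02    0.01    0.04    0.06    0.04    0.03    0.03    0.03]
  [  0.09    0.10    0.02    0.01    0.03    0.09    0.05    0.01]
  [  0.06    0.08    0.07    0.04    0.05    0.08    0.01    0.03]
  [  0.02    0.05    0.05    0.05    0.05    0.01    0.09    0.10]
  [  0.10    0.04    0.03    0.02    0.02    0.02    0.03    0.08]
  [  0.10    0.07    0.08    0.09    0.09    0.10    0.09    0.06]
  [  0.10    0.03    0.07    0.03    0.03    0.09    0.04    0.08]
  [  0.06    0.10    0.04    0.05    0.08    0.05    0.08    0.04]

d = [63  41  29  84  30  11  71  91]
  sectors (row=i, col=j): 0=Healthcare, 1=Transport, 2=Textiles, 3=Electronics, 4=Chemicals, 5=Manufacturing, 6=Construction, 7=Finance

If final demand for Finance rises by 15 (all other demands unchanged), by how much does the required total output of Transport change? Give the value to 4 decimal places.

Form M = I − A:
  [  0.98   -0.01   -0.04   -0.06   -0.04   -0.03   -0.03   -0.03]
  [ -0.09    0.90   -0.02   -0.01   -0.03   -0.09   -0.05   -0.01]
  [ -0.06   -0.08    0.93   -0.04   -0.05   -0.08   -0.01   -0.03]
  [ -0.02   -0.05   -0.05    0.95   -0.05   -0.01   -0.09   -0.10]
  [ -0.10   -0.04   -0.03   -0.02    0.98   -0.02   -0.03   -0.08]
  [ -0.10   -0.07   -0.08   -0.09   -0.09    0.90   -0.09   -0.06]
  [ -0.10   -0.03   -0.07   -0.03   -0.03   -0.09    0.96   -0.08]
  [ -0.06   -0.10   -0.04   -0.05   -0.08   -0.05   -0.08    0.96]
Leontief inverse L = M⁻¹:
  [  1.0505    0.0371    0.0637    0.0807    0.0628    0.0553    0.0549    0.0569]
  [  0.1411    1.1412    0.0552    0.0426    0.0645    0.1367    0.0869    0.0436]
  [  0.1117    0.1264    1.1069    0.0738    0.0871    0.1260    0.0486    0.0663]
  [  0.0722    0.0964    0.0864    1.0802    0.0858    0.0543    0.1289    0.1398]
  [  0.1363    0.0738    0.0574    0.0464    1.0490    0.0528    0.0597    0.1074]
  [  0.1822    0.1392    0.1410    0.1443    0.1486    1.1708    0.1528    0.1249]
  [  0.1558    0.0797    0.1136    0.0710    0.0743    0.1409    1.0842    0.1220]
  [  0.1226    0.1515    0.0819    0.0861    0.1201    0.1029    0.1245    1.0854]
Total output x = L · d:
  x_0 = 1.0505·63 + 0.0371·41 + 0.0637·29 + 0.0807·84 + 0.0628·30 + 0.0553·11 + 0.0549·71 + 0.0569·91 = 87.8899
  x_1 = 0.1411·63 + 1.1412·41 + 0.0552·29 + 0.0426·84 + 0.0645·30 + 0.1367·11 + 0.0869·71 + 0.0436·91 = 74.4330
  x_2 = 0.1117·63 + 0.1264·41 + 1.1069·29 + 0.0738·84 + 0.0871·30 + 0.1260·11 + 0.0486·71 + 0.0663·91 = 63.9958
  x_3 = 0.0722·63 + 0.0964·41 + 0.0864·29 + 1.0802·84 + 0.0858·30 + 0.0543·11 + 0.1289·71 + 0.1398·91 = 126.7779
  x_4 = 0.1363·63 + 0.0738·41 + 0.0574·29 + 0.0464·84 + 1.0490·30 + 0.0528·11 + 0.0597·71 + 0.1074·91 = 63.2434
  x_5 = 0.1822·63 + 0.1392·41 + 0.1410·29 + 0.1443·84 + 0.1486·30 + 1.1708·11 + 0.1528·71 + 0.1249·91 = 72.9480
  x_6 = 0.1558·63 + 0.0797·41 + 0.1136·29 + 0.0710·84 + 0.0743·30 + 0.1409·11 + 1.0842·71 + 0.1220·91 = 114.2075
  x_7 = 0.1226·63 + 0.1515·41 + 0.0819·29 + 0.0861·84 + 0.1201·30 + 0.1029·11 + 0.1245·71 + 1.0854·91 = 135.8947
Δx_1 = L[1,7] · Δd_7 = 0.0436 · 15 = 0.6543

0.6543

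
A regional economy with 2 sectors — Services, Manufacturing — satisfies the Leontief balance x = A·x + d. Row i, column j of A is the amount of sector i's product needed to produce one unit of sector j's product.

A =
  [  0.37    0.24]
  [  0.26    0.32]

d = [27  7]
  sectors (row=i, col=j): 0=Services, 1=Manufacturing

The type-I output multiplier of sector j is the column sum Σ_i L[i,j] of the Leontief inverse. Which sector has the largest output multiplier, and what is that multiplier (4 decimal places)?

Services (2.5683)

Form M = I − A:
  [  0.63   -0.24]
  [ -0.26    0.68]
Leontief inverse L = M⁻¹:
  [  1.8579    0.6557]
  [  0.7104    1.7213]
Total output x = L · d:
  x_0 = 1.8579·27 + 0.6557·7 = 54.7541
  x_1 = 0.7104·27 + 1.7213·7 = 31.2295
Output multipliers (column sums of L):
  Services: 2.5683
  Manufacturing: 2.3770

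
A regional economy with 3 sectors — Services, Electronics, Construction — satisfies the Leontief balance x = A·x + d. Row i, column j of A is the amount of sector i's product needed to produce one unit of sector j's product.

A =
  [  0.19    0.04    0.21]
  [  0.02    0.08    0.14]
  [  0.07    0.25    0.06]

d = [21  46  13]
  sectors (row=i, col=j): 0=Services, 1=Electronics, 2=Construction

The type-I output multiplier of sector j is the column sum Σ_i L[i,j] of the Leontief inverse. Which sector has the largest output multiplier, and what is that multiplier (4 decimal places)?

Construction (1.6160)

Form M = I − A:
  [  0.81   -0.04   -0.21]
  [ -0.02    0.92   -0.14]
  [ -0.07   -0.25    0.94]
Leontief inverse L = M⁻¹:
  [  1.2641    0.1373    0.3029]
  [  0.0436    1.1375    0.1792]
  [  0.1057    0.3128    1.1340]
Total output x = L · d:
  x_0 = 1.2641·21 + 0.1373·46 + 0.3029·13 = 36.7978
  x_1 = 0.0436·21 + 1.1375·46 + 0.1792·13 = 55.5705
  x_2 = 0.1057·21 + 0.3128·46 + 1.1340·13 = 31.3494
Output multipliers (column sums of L):
  Services: 1.4134
  Electronics: 1.5876
  Construction: 1.6160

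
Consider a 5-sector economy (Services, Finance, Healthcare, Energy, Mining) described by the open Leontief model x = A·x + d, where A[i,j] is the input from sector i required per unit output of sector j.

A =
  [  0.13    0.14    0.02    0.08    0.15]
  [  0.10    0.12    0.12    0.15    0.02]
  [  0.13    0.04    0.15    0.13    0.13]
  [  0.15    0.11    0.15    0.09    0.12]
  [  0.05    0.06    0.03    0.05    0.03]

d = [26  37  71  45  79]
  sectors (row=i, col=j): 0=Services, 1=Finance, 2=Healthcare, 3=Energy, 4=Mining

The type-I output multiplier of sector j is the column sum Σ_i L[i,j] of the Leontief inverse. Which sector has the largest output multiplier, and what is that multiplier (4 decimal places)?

Form M = I − A:
  [  0.87   -0.14   -0.02   -0.08   -0.15]
  [ -0.10    0.88   -0.12   -0.15   -0.02]
  [ -0.13   -0.04    0.85   -0.13   -0.13]
  [ -0.15   -0.11   -0.15    0.91   -0.12]
  [ -0.05   -0.06   -0.03   -0.05    0.97]
Leontief inverse L = M⁻¹:
  [  1.2356    0.2389    0.1019    0.1753    0.2313]
  [  0.2269    1.2239    0.2286    0.2611    0.1233]
  [  0.2589    0.1444    1.2536    0.2389    0.2406]
  [  0.2870    0.2249    0.2605    1.2113    0.2338]
  [  0.1005    0.1041    0.0716    0.0950    1.0700]
Total output x = L · d:
  x_0 = 1.2356·26 + 0.2389·37 + 0.1019·71 + 0.1753·45 + 0.2313·79 = 74.3628
  x_1 = 0.2269·26 + 1.2239·37 + 0.2286·71 + 0.2611·45 + 0.1233·79 = 88.8998
  x_2 = 0.2589·26 + 0.1444·37 + 1.2536·71 + 0.2389·45 + 0.2406·79 = 130.8373
  x_3 = 0.2870·26 + 0.2249·37 + 0.2605·71 + 1.2113·45 + 0.2338·79 = 107.2539
  x_4 = 0.1005·26 + 0.1041·37 + 0.0716·71 + 0.0950·45 + 1.0700·79 = 100.3505
Output multipliers (column sums of L):
  Services: 2.1091
  Finance: 1.9362
  Healthcare: 1.9161
  Energy: 1.9815
  Mining: 1.8989

Services (2.1091)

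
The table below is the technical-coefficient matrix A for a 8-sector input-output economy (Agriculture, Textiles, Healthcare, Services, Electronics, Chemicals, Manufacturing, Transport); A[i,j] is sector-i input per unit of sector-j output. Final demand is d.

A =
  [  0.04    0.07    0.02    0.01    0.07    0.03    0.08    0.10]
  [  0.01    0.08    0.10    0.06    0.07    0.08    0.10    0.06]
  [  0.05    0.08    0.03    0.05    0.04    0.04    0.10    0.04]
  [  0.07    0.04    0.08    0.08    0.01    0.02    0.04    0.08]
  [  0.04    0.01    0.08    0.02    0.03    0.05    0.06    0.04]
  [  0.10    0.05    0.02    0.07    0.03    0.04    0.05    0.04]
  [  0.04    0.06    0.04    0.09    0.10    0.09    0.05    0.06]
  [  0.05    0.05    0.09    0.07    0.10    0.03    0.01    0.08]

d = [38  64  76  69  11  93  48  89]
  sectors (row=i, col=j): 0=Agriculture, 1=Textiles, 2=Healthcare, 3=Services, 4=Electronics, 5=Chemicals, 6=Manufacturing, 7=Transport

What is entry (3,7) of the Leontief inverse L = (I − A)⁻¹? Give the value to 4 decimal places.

L[3,7] = 0.1307

Form M = I − A:
  [  0.96   -0.07   -0.02   -0.01   -0.07   -0.03   -0.08   -0.10]
  [ -0.01    0.92   -0.10   -0.06   -0.07   -0.08   -0.10   -0.06]
  [ -0.05   -0.08    0.97   -0.05   -0.04   -0.04   -0.10   -0.04]
  [ -0.07   -0.04   -0.08    0.92   -0.01   -0.02   -0.04   -0.08]
  [ -0.04   -0.01   -0.08   -0.02    0.97   -0.05   -0.06   -0.04]
  [ -0.10   -0.05   -0.02   -0.07   -0.03    0.96   -0.05   -0.04]
  [ -0.04   -0.06   -0.04   -0.09   -0.10   -0.09    0.95   -0.06]
  [ -0.05   -0.05   -0.09   -0.07   -0.10   -0.03   -0.01    0.92]
Leontief inverse L = M⁻¹:
  [  1.0754    0.1113    0.0682    0.0540    0.1193    0.0694    0.1245    0.1481]
  [  0.0610    1.1364    0.1595    0.1213    0.1275    0.1314    0.1629    0.1201]
  [  0.0875    0.1245    1.0770    0.0971    0.0878    0.0813    0.1487    0.0899]
  [  0.1076    0.0842    0.1249    1.1241    0.0546    0.0540    0.0861    0.1307]
  [  0.0707    0.0436    0.1109    0.0540    1.0645    0.0785    0.0967    0.0760]
  [  0.1355    0.0905    0.0614    0.1099    0.0720    1.0736    0.0940    0.0888]
  [  0.0891    0.1089    0.0966    0.1439    0.1500    0.1340    1.1056    0.1180]
  [  0.0916    0.0953    0.1423    0.1156    0.1458    0.0680    0.0623    1.1327]
Total output x = L · d:
  x_0 = 1.0754·38 + 0.1113·64 + 0.0682·76 + 0.0540·69 + 0.1193·11 + 0.0694·93 + 0.1245·48 + 0.1481·89 = 83.8248
  x_1 = 0.0610·38 + 1.1364·64 + 0.1595·76 + 0.1213·69 + 0.1275·11 + 0.1314·93 + 0.1629·48 + 0.1201·89 = 127.6783
  x_2 = 0.0875·38 + 0.1245·64 + 1.0770·76 + 0.0971·69 + 0.0878·11 + 0.0813·93 + 0.1487·48 + 0.0899·89 = 123.5129
  x_3 = 0.1076·38 + 0.0842·64 + 0.1249·76 + 1.1241·69 + 0.0546·11 + 0.0540·93 + 0.0861·48 + 0.1307·89 = 117.9146
  x_4 = 0.0707·38 + 0.0436·64 + 0.1109·76 + 0.0540·69 + 1.0645·11 + 0.0785·93 + 0.0967·48 + 0.0760·89 = 48.0452
  x_5 = 0.1355·38 + 0.0905·64 + 0.0614·76 + 0.1099·69 + 0.0720·11 + 1.0736·93 + 0.0940·48 + 0.0888·89 = 136.2513
  x_6 = 0.0891·38 + 0.1089·64 + 0.0966·76 + 0.1439·69 + 0.1500·11 + 0.1340·93 + 1.1056·48 + 0.1180·89 = 105.3048
  x_7 = 0.0916·38 + 0.0953·64 + 0.1423·76 + 0.1156·69 + 0.1458·11 + 0.0680·93 + 0.0623·48 + 1.1327·89 = 140.0983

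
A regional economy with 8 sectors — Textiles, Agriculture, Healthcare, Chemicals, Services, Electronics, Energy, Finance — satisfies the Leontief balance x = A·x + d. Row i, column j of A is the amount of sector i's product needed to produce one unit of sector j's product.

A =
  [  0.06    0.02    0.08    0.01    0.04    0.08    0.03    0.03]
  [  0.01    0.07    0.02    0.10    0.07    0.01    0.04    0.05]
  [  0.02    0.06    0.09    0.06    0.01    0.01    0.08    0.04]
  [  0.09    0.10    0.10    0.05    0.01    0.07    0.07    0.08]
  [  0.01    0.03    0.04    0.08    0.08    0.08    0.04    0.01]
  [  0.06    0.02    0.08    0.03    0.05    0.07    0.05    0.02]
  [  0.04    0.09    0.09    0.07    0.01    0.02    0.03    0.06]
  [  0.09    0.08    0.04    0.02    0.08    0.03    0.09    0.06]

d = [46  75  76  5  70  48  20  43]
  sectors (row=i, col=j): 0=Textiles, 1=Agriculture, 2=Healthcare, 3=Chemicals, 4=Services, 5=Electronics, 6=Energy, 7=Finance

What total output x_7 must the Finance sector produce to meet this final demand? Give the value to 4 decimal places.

83.8807

Form M = I − A:
  [  0.94   -0.02   -0.08   -0.01   -0.04   -0.08   -0.03   -0.03]
  [ -0.01    0.93   -0.02   -0.10   -0.07   -0.01   -0.04   -0.05]
  [ -0.02   -0.06    0.91   -0.06   -0.01   -0.01   -0.08   -0.04]
  [ -0.09   -0.10   -0.10    0.95   -0.01   -0.07   -0.07   -0.08]
  [ -0.01   -0.03   -0.04   -0.08    0.92   -0.08   -0.04   -0.01]
  [ -0.06   -0.02   -0.08   -0.03   -0.05    0.93   -0.05   -0.02]
  [ -0.04   -0.09   -0.09   -0.07   -0.01   -0.02    0.97   -0.06]
  [ -0.09   -0.08   -0.04   -0.02   -0.08   -0.03   -0.09    0.94]
Leontief inverse L = M⁻¹:
  [  1.0858    0.0502    0.1214    0.0388    0.0638    0.1067    0.0615    0.0527]
  [  0.0410    1.1135    0.0622    0.1384    0.0988    0.0394    0.0760    0.0817]
  [  0.0488    0.1039    1.1351    0.0970    0.0327    0.0325    0.1161    0.0721]
  [  0.1352    0.1585    0.1657    1.1005    0.0497    0.1089    0.1230    0.1241]
  [  0.0392    0.0672    0.0851    0.1158    1.1061    0.1117    0.0742    0.0372]
  [  0.0882    0.0549    0.1261    0.0628    0.0747    1.0992    0.0839    0.0460]
  [  0.0729    0.1362    0.1373    0.1094    0.0386    0.0468    1.0708    0.0945]
  [  0.1255    0.1279    0.0932    0.0654    0.1172    0.0663    0.1314    1.0952]
Total output x = L · d:
  x_0 = 1.0858·46 + 0.0502·75 + 0.1214·76 + 0.0388·5 + 0.0638·70 + 0.1067·48 + 0.0615·20 + 0.0527·43 = 76.2116
  x_1 = 0.0410·46 + 1.1135·75 + 0.0622·76 + 0.1384·5 + 0.0988·70 + 0.0394·48 + 0.0760·20 + 0.0817·43 = 104.6525
  x_2 = 0.0488·46 + 0.1039·75 + 1.1351·76 + 0.0970·5 + 0.0327·70 + 0.0325·48 + 0.1161·20 + 0.0721·43 = 106.0590
  x_3 = 0.1352·46 + 0.1585·75 + 0.1657·76 + 1.1005·5 + 0.0497·70 + 0.1089·48 + 0.1230·20 + 0.1241·43 = 52.7025
  x_4 = 0.0392·46 + 0.0672·75 + 0.0851·76 + 0.1158·5 + 1.1061·70 + 0.1117·48 + 0.0742·20 + 0.0372·43 = 99.7568
  x_5 = 0.0882·46 + 0.0549·75 + 0.1261·76 + 0.0628·5 + 0.0747·70 + 1.0992·48 + 0.0839·20 + 0.0460·43 = 79.7267
  x_6 = 0.0729·46 + 0.1362·75 + 0.1373·76 + 0.1094·5 + 0.0386·70 + 0.0468·48 + 1.0708·20 + 0.0945·43 = 54.9759
  x_7 = 0.1255·46 + 0.1279·75 + 0.0932·76 + 0.0654·5 + 0.1172·70 + 0.0663·48 + 0.1314·20 + 1.0952·43 = 83.8807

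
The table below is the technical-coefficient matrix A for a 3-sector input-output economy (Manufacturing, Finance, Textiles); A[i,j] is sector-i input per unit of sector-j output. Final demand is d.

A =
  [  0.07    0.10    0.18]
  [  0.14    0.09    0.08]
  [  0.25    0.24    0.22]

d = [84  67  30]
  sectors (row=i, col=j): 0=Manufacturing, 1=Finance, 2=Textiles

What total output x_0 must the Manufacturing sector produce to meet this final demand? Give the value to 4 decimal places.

122.4110

Form M = I − A:
  [  0.93   -0.10   -0.18]
  [ -0.14    0.91   -0.08]
  [ -0.25   -0.24    0.78]
Leontief inverse L = M⁻¹:
  [  1.1859    0.2081    0.2950]
  [  0.2219    1.1684    0.1710]
  [  0.4484    0.4262    1.4292]
Total output x = L · d:
  x_0 = 1.1859·84 + 0.2081·67 + 0.2950·30 = 122.4110
  x_1 = 0.2219·84 + 1.1684·67 + 0.1710·30 = 102.0497
  x_2 = 0.4484·84 + 0.4262·67 + 1.4292·30 = 109.0957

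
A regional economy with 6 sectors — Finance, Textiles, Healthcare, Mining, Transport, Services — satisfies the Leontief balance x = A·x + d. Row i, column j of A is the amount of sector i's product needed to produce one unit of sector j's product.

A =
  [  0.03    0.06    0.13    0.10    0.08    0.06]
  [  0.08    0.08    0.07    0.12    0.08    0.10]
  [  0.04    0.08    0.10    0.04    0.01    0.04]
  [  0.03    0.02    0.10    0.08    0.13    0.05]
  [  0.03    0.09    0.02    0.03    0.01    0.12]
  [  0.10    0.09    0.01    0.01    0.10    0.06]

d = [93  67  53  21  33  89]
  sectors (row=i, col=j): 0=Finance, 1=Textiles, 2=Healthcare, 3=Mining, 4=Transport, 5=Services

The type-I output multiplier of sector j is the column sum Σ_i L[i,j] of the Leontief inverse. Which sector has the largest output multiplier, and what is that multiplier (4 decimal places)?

Form M = I − A:
  [  0.97   -0.06   -0.13   -0.10   -0.08   -0.06]
  [ -0.08    0.92   -0.07   -0.12   -0.08   -0.10]
  [ -0.04   -0.08    0.90   -0.04   -0.01   -0.04]
  [ -0.03   -0.02   -0.10    0.92   -0.13   -0.05]
  [ -0.03   -0.09   -0.02   -0.03    0.99   -0.12]
  [ -0.10   -0.09   -0.01   -0.01   -0.10    0.94]
Leontief inverse L = M⁻¹:
  [  1.0676    0.1121    0.1830    0.1440    0.1274    0.1118]
  [  0.1260    1.1403    0.1313    0.1746    0.1430    0.1625]
  [  0.0680    0.1168    1.1401    0.0744    0.0438    0.0748]
  [  0.0612    0.0667    0.1427    1.1150    0.1681    0.0978]
  [  0.0632    0.1280    0.0510    0.0617    1.0501    0.1572]
  [  0.1337    0.1367    0.0511    0.0513    0.1412    1.1098]
Total output x = L · d:
  x_0 = 1.0676·93 + 0.1121·67 + 0.1830·53 + 0.1440·21 + 0.1274·33 + 0.1118·89 = 133.6727
  x_1 = 0.1260·93 + 1.1403·67 + 0.1313·53 + 0.1746·21 + 0.1430·33 + 0.1625·89 = 117.9204
  x_2 = 0.0680·93 + 0.1168·67 + 1.1401·53 + 0.0744·21 + 0.0438·33 + 0.0748·89 = 84.2440
  x_3 = 0.0612·93 + 0.0667·67 + 0.1427·53 + 1.1150·21 + 0.1681·33 + 0.0978·89 = 55.3875
  x_4 = 0.0632·93 + 0.1280·67 + 0.0510·53 + 0.0617·21 + 1.0501·33 + 0.1572·89 = 67.0983
  x_5 = 0.1337·93 + 0.1367·67 + 0.0511·53 + 0.0513·21 + 0.1412·33 + 1.1098·89 = 128.8152
Output multipliers (column sums of L):
  Finance: 1.5198
  Textiles: 1.7005
  Healthcare: 1.6992
  Mining: 1.6210
  Transport: 1.6735
  Services: 1.7139

Services (1.7139)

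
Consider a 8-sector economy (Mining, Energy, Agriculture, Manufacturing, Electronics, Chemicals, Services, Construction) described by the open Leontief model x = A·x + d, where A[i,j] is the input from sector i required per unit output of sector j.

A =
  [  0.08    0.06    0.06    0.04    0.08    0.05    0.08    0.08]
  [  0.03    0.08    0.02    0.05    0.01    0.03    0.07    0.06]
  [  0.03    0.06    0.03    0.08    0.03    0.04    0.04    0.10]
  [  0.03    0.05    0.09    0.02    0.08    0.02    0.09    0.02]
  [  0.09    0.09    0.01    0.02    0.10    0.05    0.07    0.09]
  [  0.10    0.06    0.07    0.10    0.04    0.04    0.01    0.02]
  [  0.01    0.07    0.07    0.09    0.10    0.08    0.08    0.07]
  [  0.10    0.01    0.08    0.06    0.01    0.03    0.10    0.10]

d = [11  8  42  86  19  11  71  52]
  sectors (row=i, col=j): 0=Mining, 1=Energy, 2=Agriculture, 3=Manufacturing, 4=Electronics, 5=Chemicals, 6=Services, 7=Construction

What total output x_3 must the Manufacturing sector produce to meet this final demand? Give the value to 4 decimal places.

Form M = I − A:
  [  0.92   -0.06   -0.06   -0.04   -0.08   -0.05   -0.08   -0.08]
  [ -0.03    0.92   -0.02   -0.05   -0.01   -0.03   -0.07   -0.06]
  [ -0.03   -0.06    0.97   -0.08   -0.03   -0.04   -0.04   -0.10]
  [ -0.03   -0.05   -0.09    0.98   -0.08   -0.02   -0.09   -0.02]
  [ -0.09   -0.09   -0.01   -0.02    0.90   -0.05   -0.07   -0.09]
  [ -0.10   -0.06   -0.07   -0.10   -0.04    0.96   -0.01   -0.02]
  [ -0.01   -0.07   -0.07   -0.09   -0.10   -0.08    0.92   -0.07]
  [ -0.10   -0.01   -0.08   -0.06   -0.01   -0.03   -0.10    0.90]
Leontief inverse L = M⁻¹:
  [  1.1396    0.1198    0.1136    0.0975    0.1377    0.0943    0.1507    0.1517]
  [  0.0643    1.1178    0.0568    0.0882    0.0446    0.0578    0.1170    0.1034]
  [  0.0744    0.1019    1.0742    0.1226    0.0699    0.0707    0.0955    0.1515]
  [  0.0700    0.0981    0.1268    1.0644    0.1251    0.0548    0.1415    0.0752]
  [  0.1517    0.1497    0.0615    0.0748    1.1566    0.0937    0.1411    0.1607]
  [  0.1457    0.1089    0.1136    0.1426    0.0865    1.0727    0.0661    0.0736]
  [  0.0706    0.1341    0.1266    0.1506    0.1605    0.1251    1.1524    0.1411]
  [  0.1530    0.0615    0.1357    0.1160    0.0639    0.0718    0.1678    1.1675]
Total output x = L · d:
  x_0 = 1.1396·11 + 0.1198·8 + 0.1136·42 + 0.0975·86 + 0.1377·19 + 0.0943·11 + 0.1507·71 + 0.1517·52 = 48.8834
  x_1 = 0.0643·11 + 1.1178·8 + 0.0568·42 + 0.0882·86 + 0.0446·19 + 0.0578·11 + 0.1170·71 + 0.1034·52 = 34.7821
  x_2 = 0.0744·11 + 0.1019·8 + 1.0742·42 + 0.1226·86 + 0.0699·19 + 0.0707·11 + 0.0955·71 + 0.1515·52 = 74.0554
  x_3 = 0.0700·11 + 0.0981·8 + 0.1268·42 + 1.0644·86 + 0.1251·19 + 0.0548·11 + 0.1415·71 + 0.0752·52 = 115.3504
  x_4 = 0.1517·11 + 0.1497·8 + 0.0615·42 + 0.0748·86 + 1.1566·19 + 0.0937·11 + 0.1411·71 + 0.1607·52 = 53.2588
  x_5 = 0.1457·11 + 0.1089·8 + 0.1136·42 + 0.1426·86 + 0.0865·19 + 1.0727·11 + 0.0661·71 + 0.0736·52 = 41.4699
  x_6 = 0.0706·11 + 0.1341·8 + 0.1266·42 + 0.1506·86 + 0.1605·19 + 0.1251·11 + 1.1524·71 + 0.1411·52 = 113.7019
  x_7 = 0.1530·11 + 0.0615·8 + 0.1357·42 + 0.1160·86 + 0.0639·19 + 0.0718·11 + 0.1678·71 + 1.1675·52 = 92.4761

115.3504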